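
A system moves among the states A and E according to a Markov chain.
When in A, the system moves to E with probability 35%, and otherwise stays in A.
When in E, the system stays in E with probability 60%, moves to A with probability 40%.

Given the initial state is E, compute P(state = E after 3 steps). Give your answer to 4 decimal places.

0.4750

Propagate the distribution vector 3 steps from E.
After 0 steps: (0.0000, 1.0000)
After 1 step: (0.4000, 0.6000)
After 2 steps: (0.5000, 0.5000)
After 3 steps: (0.5250, 0.4750)
P(in E after 3 steps) = 0.4750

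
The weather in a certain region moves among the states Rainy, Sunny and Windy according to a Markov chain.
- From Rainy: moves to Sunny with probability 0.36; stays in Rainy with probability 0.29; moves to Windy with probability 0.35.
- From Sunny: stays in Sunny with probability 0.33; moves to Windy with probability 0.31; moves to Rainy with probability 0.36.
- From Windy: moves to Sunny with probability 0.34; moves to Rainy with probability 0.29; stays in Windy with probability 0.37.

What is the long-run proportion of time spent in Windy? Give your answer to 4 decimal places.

0.3431

Let the stationary distribution be π with π = πP and π_1 + π_2 + π_3 = 1.
π_1 = 0.29·π_1 + 0.36·π_2 + 0.29·π_3
π_2 = 0.36·π_1 + 0.33·π_2 + 0.34·π_3
Solving with the normalization constraint gives π = (0.3140, 0.3429, 0.3431).
So the stationary probability of Windy is 0.3431.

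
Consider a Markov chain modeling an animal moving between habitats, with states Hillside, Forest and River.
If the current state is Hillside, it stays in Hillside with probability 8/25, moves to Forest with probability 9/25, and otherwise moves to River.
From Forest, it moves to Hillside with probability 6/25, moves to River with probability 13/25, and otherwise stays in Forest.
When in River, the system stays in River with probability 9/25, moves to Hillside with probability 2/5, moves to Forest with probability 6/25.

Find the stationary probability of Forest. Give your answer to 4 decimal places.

Let the stationary distribution be π with π = πP and π_1 + π_2 + π_3 = 1.
π_1 = 0.32·π_1 + 0.24·π_2 + 0.4·π_3
π_2 = 0.36·π_1 + 0.24·π_2 + 0.24·π_3
Solving with the normalization constraint gives π = (0.3290, 0.2795, 0.3916).
So the stationary probability of Forest is 0.2795.

0.2795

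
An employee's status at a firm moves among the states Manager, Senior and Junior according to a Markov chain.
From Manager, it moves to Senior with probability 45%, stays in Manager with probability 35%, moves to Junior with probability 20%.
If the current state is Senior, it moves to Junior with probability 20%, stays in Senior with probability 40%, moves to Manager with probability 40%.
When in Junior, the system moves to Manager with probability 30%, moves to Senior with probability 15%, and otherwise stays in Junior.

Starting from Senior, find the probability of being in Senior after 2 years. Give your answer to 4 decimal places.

Sum over the intermediate state after 1 year:
P = P(Senior→Manager)·P(Manager→Senior) + P(Senior→Senior)·P(Senior→Senior) + P(Senior→Junior)·P(Junior→Senior)
  = 0.4×0.45 + 0.4×0.4 + 0.2×0.15
  = 0.1800 + 0.1600 + 0.0300 = 0.3700

0.3700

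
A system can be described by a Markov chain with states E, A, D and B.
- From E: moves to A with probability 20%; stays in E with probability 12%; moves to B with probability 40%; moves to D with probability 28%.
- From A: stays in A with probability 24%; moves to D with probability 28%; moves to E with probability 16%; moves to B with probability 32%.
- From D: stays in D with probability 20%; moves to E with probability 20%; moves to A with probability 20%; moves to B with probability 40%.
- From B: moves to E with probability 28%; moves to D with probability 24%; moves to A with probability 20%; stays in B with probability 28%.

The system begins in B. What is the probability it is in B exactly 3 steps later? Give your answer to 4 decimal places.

0.3413

Propagate the distribution vector 3 steps from B.
After 0 steps: (0.0000, 0.0000, 0.0000, 1.0000)
After 1 step: (0.2800, 0.2000, 0.2400, 0.2800)
After 2 steps: (0.1920, 0.2080, 0.2496, 0.3504)
After 3 steps: (0.2044, 0.2083, 0.2460, 0.3413)
P(in B after 3 steps) = 0.3413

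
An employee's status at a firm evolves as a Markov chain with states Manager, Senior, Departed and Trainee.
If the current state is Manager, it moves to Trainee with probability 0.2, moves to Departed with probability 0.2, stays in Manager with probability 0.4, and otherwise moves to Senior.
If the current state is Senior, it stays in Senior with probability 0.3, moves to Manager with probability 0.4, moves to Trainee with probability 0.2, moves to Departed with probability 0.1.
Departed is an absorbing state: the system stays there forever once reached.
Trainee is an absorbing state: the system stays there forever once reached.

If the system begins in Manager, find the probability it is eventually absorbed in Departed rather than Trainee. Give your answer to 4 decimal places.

0.4706

Let h(s) be the probability of absorption at Departed starting from transient state s. Then h(Departed) = 1 and h(Trainee) = 0. By first-step analysis:
h(Manager) = 0.4·h(Manager) + 0.2·h(Senior) + 0.2·1 + 0.2·0
h(Senior) = 0.4·h(Manager) + 0.3·h(Senior) + 0.1·1 + 0.2·0
Solving: h(Manager) = 0.4706, h(Senior) = 0.4118.
Starting from Manager, the probability is 0.4706.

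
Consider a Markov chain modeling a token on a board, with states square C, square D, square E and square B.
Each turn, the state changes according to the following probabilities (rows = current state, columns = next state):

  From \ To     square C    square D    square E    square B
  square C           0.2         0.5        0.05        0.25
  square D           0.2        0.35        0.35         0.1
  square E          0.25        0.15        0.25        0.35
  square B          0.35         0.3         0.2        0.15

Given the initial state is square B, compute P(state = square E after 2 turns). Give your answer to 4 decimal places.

0.2025

Propagate the distribution vector 2 turns from square B.
After 0 turns: (0.0000, 0.0000, 0.0000, 1.0000)
After 1 turn: (0.3500, 0.3000, 0.2000, 0.1500)
After 2 turns: (0.2325, 0.3550, 0.2025, 0.2100)
P(in square E after 2 turns) = 0.2025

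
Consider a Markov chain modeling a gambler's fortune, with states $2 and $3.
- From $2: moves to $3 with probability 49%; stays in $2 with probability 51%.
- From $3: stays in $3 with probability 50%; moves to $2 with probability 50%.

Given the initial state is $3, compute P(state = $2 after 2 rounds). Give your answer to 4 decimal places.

Sum over the intermediate state after 1 round:
P = P($3→$2)·P($2→$2) + P($3→$3)·P($3→$2)
  = 0.5×0.51 + 0.5×0.5
  = 0.2550 + 0.2500 = 0.5050

0.5050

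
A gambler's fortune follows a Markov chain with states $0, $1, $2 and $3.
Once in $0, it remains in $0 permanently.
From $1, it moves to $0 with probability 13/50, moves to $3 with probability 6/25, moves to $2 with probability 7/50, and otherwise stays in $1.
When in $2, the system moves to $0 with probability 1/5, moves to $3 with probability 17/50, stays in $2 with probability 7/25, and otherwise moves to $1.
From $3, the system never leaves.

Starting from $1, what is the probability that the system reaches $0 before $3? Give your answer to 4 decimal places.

Let h(s) be the probability of absorption at $0 starting from transient state s. Then h($0) = 1 and h($3) = 0. By first-step analysis:
h($1) = 0.26·1 + 0.36·h($1) + 0.14·h($2) + 0.24·0
h($2) = 0.2·1 + 0.18·h($1) + 0.28·h($2) + 0.34·0
Solving: h($1) = 0.4940, h($2) = 0.4013.
Starting from $1, the probability is 0.4940.

0.4940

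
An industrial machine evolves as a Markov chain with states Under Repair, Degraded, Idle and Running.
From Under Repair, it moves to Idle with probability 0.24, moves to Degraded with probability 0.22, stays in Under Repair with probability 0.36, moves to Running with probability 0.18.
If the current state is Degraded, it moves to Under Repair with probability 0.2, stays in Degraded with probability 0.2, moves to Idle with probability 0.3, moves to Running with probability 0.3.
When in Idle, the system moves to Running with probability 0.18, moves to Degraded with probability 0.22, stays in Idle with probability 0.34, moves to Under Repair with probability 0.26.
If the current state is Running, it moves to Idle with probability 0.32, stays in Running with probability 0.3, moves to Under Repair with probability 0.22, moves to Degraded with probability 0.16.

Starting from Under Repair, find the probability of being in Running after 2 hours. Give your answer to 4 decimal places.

0.2280

Propagate the distribution vector 2 hours from Under Repair.
After 0 hours: (1.0000, 0.0000, 0.0000, 0.0000)
After 1 hour: (0.3600, 0.2200, 0.2400, 0.1800)
After 2 hours: (0.2756, 0.2048, 0.2916, 0.2280)
P(in Running after 2 hours) = 0.2280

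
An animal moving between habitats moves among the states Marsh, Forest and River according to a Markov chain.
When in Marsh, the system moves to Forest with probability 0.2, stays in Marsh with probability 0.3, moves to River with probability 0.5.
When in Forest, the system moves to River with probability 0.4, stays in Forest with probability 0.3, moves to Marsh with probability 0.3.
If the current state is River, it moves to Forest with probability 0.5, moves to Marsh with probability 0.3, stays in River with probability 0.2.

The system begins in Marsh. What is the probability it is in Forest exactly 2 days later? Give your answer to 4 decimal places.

0.3700

Sum over the intermediate state after 1 day:
P = P(Marsh→Marsh)·P(Marsh→Forest) + P(Marsh→Forest)·P(Forest→Forest) + P(Marsh→River)·P(River→Forest)
  = 0.3×0.2 + 0.2×0.3 + 0.5×0.5
  = 0.0600 + 0.0600 + 0.2500 = 0.3700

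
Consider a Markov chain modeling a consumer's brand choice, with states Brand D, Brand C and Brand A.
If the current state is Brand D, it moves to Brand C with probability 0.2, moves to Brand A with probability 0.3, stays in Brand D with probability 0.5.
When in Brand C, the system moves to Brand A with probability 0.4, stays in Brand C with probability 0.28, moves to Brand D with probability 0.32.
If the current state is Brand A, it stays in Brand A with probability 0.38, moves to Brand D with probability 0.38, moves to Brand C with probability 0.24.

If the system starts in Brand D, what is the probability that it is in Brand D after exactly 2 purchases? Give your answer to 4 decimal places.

Sum over the intermediate state after 1 purchase:
P = P(Brand D→Brand D)·P(Brand D→Brand D) + P(Brand D→Brand C)·P(Brand C→Brand D) + P(Brand D→Brand A)·P(Brand A→Brand D)
  = 0.5×0.5 + 0.2×0.32 + 0.3×0.38
  = 0.2500 + 0.0640 + 0.1140 = 0.4280

0.4280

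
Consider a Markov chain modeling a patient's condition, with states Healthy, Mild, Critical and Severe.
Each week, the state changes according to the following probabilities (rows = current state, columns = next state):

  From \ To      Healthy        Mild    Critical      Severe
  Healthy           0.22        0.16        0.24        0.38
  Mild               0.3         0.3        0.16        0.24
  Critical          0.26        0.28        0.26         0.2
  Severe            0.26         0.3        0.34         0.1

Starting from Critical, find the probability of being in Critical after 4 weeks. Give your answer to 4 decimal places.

0.2476

Propagate the distribution vector 4 weeks from Critical.
After 0 weeks: (0.0000, 0.0000, 1.0000, 0.0000)
After 1 week: (0.2600, 0.2800, 0.2600, 0.2000)
After 2 weeks: (0.2608, 0.2584, 0.2428, 0.2380)
After 3 weeks: (0.2599, 0.2586, 0.2480, 0.2335)
After 4 weeks: (0.2599, 0.2587, 0.2476, 0.2338)
P(in Critical after 4 weeks) = 0.2476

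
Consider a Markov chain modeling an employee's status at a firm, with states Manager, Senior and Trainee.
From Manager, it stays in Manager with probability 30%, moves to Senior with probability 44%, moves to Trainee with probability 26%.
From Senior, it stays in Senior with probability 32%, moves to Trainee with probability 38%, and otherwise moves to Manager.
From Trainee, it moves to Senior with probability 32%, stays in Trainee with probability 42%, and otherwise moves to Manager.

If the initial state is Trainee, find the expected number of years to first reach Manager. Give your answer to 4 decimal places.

3.6657

Let t(s) be the expected number of years to first reach Manager from state s, with t(Manager) = 0. Conditioning on the first year:
t(Senior) = 1 + 0.32·t(Senior) + 0.38·t(Trainee)
t(Trainee) = 1 + 0.32·t(Senior) + 0.42·t(Trainee)
Solving: t(Senior) = 3.5191, t(Trainee) = 3.6657.
Expected years from Trainee to Manager: 3.6657.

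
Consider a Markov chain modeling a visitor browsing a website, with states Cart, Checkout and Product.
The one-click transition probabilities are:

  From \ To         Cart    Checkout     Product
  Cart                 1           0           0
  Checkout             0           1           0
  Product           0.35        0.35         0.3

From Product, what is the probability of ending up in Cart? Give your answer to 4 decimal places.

Let h(s) be the probability of absorption at Cart starting from transient state s. Then h(Cart) = 1 and h(Checkout) = 0. By first-step analysis:
h(Product) = 0.35·1 + 0.35·0 + 0.3·h(Product)
Solving: h(Product) = 0.5000.
Starting from Product, the probability is 0.5000.

0.5000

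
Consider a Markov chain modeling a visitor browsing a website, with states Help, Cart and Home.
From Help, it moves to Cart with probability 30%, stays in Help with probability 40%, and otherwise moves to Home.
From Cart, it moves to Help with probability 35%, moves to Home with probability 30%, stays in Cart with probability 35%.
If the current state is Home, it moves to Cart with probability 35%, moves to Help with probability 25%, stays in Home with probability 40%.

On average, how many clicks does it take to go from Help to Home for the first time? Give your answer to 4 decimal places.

Let t(s) be the expected number of clicks to first reach Home from state s, with t(Home) = 0. Conditioning on the first click:
t(Help) = 1 + 0.4·t(Help) + 0.3·t(Cart)
t(Cart) = 1 + 0.35·t(Help) + 0.35·t(Cart)
Solving: t(Help) = 3.3333, t(Cart) = 3.3333.
Expected clicks from Help to Home: 3.3333.

3.3333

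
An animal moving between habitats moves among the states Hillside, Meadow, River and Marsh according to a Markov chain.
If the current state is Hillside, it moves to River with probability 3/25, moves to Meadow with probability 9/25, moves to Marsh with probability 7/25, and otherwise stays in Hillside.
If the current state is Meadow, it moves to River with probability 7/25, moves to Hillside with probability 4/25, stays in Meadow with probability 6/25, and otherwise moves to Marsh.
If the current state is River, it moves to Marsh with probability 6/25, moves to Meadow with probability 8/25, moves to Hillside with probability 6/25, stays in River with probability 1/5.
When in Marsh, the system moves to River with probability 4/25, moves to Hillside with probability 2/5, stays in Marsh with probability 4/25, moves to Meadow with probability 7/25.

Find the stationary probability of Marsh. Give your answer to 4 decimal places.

0.2537

Let the stationary distribution be π with π = πP and π_1 + π_2 + π_3 + π_4 = 1.
π_1 = 0.24·π_1 + 0.16·π_2 + 0.24·π_3 + 0.4·π_4
π_2 = 0.36·π_1 + 0.24·π_2 + 0.32·π_3 + 0.28·π_4
π_3 = 0.12·π_1 + 0.28·π_2 + 0.2·π_3 + 0.16·π_4
Solving with the normalization constraint gives π = (0.2569, 0.2964, 0.1930, 0.2537).
So the stationary probability of Marsh is 0.2537.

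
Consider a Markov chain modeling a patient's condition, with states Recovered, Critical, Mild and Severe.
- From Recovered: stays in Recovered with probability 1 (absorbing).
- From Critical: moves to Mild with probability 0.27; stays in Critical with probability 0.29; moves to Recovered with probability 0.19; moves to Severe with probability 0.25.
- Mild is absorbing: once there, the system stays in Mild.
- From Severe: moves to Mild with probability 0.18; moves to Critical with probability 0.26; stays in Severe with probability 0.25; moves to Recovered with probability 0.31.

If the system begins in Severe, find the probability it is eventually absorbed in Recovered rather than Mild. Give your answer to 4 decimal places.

Let h(s) be the probability of absorption at Recovered starting from transient state s. Then h(Recovered) = 1 and h(Mild) = 0. By first-step analysis:
h(Critical) = 0.19·1 + 0.29·h(Critical) + 0.27·0 + 0.25·h(Severe)
h(Severe) = 0.31·1 + 0.26·h(Critical) + 0.18·0 + 0.25·h(Severe)
Solving: h(Critical) = 0.4706, h(Severe) = 0.5765.
Starting from Severe, the probability is 0.5765.

0.5765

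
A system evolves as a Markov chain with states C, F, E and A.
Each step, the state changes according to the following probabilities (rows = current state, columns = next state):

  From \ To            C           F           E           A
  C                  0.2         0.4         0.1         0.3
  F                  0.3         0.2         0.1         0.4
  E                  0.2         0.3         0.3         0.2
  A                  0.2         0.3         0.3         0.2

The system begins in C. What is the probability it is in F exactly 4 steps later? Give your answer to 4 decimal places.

Propagate the distribution vector 4 steps from C.
After 0 steps: (1.0000, 0.0000, 0.0000, 0.0000)
After 1 step: (0.2000, 0.4000, 0.1000, 0.3000)
After 2 steps: (0.2400, 0.2800, 0.1800, 0.3000)
After 3 steps: (0.2280, 0.2960, 0.1960, 0.2800)
After 4 steps: (0.2296, 0.2932, 0.1952, 0.2820)
P(in F after 4 steps) = 0.2932

0.2932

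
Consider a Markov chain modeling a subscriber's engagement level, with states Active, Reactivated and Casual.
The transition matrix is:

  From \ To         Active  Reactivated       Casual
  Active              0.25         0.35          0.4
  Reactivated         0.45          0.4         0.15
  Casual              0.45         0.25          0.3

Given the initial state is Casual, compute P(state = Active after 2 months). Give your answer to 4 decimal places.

Sum over the intermediate state after 1 month:
P = P(Casual→Active)·P(Active→Active) + P(Casual→Reactivated)·P(Reactivated→Active) + P(Casual→Casual)·P(Casual→Active)
  = 0.45×0.25 + 0.25×0.45 + 0.3×0.45
  = 0.1125 + 0.1125 + 0.1350 = 0.3600

0.3600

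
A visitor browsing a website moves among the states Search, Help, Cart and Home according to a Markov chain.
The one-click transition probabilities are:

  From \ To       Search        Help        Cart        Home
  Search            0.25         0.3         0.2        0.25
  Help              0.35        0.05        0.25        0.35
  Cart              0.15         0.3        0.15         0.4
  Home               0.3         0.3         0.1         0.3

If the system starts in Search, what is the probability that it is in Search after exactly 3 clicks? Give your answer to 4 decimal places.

0.2706

Propagate the distribution vector 3 clicks from Search.
After 0 clicks: (1.0000, 0.0000, 0.0000, 0.0000)
After 1 click: (0.2500, 0.3000, 0.2000, 0.2500)
After 2 clicks: (0.2725, 0.2250, 0.1800, 0.3225)
After 3 clicks: (0.2706, 0.2438, 0.1700, 0.3156)
P(in Search after 3 clicks) = 0.2706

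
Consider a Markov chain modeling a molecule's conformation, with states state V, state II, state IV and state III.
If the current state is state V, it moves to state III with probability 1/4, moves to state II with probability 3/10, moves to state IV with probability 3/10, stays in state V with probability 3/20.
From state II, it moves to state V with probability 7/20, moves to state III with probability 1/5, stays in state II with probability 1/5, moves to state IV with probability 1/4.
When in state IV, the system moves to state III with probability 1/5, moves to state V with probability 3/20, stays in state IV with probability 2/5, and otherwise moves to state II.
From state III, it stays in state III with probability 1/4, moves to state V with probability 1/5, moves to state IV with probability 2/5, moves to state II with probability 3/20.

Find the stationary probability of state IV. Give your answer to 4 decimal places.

0.3453

Let the stationary distribution be π with π = πP and π_1 + π_2 + π_3 + π_4 = 1.
π_1 = 0.15·π_1 + 0.35·π_2 + 0.15·π_3 + 0.2·π_4
π_2 = 0.3·π_1 + 0.2·π_2 + 0.25·π_3 + 0.15·π_4
π_3 = 0.3·π_1 + 0.25·π_2 + 0.4·π_3 + 0.4·π_4
Solving with the normalization constraint gives π = (0.2064, 0.2268, 0.3453, 0.2214).
So the stationary probability of state IV is 0.3453.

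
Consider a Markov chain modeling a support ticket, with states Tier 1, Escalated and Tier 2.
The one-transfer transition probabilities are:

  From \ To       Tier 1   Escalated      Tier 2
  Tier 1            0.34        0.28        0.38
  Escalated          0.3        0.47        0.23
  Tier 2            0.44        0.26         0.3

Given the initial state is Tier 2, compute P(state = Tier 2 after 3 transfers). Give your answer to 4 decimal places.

Propagate the distribution vector 3 transfers from Tier 2.
After 0 transfers: (0.0000, 0.0000, 1.0000)
After 1 transfer: (0.4400, 0.2600, 0.3000)
After 2 transfers: (0.3596, 0.3234, 0.3170)
After 3 transfers: (0.3588, 0.3351, 0.3061)
P(in Tier 2 after 3 transfers) = 0.3061

0.3061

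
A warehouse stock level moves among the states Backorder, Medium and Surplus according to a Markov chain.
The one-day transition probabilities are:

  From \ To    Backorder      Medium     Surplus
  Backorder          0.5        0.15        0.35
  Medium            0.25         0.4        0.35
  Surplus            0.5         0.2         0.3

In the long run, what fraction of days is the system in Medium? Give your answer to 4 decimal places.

0.2222

Let the stationary distribution be π with π = πP and π_1 + π_2 + π_3 = 1.
π_1 = 0.5·π_1 + 0.25·π_2 + 0.5·π_3
π_2 = 0.15·π_1 + 0.4·π_2 + 0.2·π_3
Solving with the normalization constraint gives π = (0.4444, 0.2222, 0.3333).
So the stationary probability of Medium is 0.2222.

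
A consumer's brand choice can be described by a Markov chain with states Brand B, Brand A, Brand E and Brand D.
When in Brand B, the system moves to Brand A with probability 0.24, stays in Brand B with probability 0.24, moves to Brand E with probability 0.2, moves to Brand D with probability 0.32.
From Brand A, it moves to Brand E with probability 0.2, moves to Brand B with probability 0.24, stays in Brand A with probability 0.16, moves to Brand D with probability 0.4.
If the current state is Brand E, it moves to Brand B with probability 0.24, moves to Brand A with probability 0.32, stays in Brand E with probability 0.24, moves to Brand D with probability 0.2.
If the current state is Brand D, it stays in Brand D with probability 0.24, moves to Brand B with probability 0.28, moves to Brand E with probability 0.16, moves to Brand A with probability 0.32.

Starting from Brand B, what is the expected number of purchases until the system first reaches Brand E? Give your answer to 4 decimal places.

5.3356

Let t(s) be the expected number of purchases to first reach Brand E from state s, with t(Brand E) = 0. Conditioning on the first purchase:
t(Brand B) = 1 + 0.24·t(Brand B) + 0.24·t(Brand A) + 0.32·t(Brand D)
t(Brand A) = 1 + 0.24·t(Brand B) + 0.16·t(Brand A) + 0.4·t(Brand D)
t(Brand D) = 1 + 0.28·t(Brand B) + 0.32·t(Brand A) + 0.24·t(Brand D)
Solving: t(Brand B) = 5.3356, t(Brand A) = 5.3503, t(Brand D) = 5.5343.
Expected purchases from Brand B to Brand E: 5.3356.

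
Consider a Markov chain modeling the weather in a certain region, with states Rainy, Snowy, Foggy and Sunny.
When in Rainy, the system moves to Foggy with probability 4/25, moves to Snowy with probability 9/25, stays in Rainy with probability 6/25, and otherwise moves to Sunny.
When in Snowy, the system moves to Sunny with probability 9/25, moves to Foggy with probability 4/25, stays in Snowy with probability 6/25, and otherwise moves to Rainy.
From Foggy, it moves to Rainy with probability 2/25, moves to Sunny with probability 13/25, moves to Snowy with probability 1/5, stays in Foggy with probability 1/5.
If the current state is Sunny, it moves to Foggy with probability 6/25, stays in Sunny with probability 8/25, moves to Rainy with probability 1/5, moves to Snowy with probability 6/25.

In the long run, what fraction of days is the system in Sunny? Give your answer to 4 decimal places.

Let the stationary distribution be π with π = πP and π_1 + π_2 + π_3 + π_4 = 1.
π_1 = 0.24·π_1 + 0.24·π_2 + 0.08·π_3 + 0.2·π_4
π_2 = 0.36·π_1 + 0.24·π_2 + 0.2·π_3 + 0.24·π_4
π_3 = 0.16·π_1 + 0.16·π_2 + 0.2·π_3 + 0.24·π_4
Solving with the normalization constraint gives π = (0.1945, 0.2555, 0.1962, 0.3539).
So the stationary probability of Sunny is 0.3539.

0.3539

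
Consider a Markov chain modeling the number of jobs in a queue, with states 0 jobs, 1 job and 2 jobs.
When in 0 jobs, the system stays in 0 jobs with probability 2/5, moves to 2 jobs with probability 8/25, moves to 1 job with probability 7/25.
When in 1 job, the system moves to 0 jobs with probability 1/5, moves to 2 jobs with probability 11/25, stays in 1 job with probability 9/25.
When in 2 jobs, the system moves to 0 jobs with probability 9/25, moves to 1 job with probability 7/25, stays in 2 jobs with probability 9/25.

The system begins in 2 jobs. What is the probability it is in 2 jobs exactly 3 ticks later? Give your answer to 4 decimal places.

Propagate the distribution vector 3 ticks from 2 jobs.
After 0 ticks: (0.0000, 0.0000, 1.0000)
After 1 tick: (0.3600, 0.2800, 0.3600)
After 2 ticks: (0.3296, 0.3024, 0.3680)
After 3 ticks: (0.3248, 0.3042, 0.3710)
P(in 2 jobs after 3 ticks) = 0.3710

0.3710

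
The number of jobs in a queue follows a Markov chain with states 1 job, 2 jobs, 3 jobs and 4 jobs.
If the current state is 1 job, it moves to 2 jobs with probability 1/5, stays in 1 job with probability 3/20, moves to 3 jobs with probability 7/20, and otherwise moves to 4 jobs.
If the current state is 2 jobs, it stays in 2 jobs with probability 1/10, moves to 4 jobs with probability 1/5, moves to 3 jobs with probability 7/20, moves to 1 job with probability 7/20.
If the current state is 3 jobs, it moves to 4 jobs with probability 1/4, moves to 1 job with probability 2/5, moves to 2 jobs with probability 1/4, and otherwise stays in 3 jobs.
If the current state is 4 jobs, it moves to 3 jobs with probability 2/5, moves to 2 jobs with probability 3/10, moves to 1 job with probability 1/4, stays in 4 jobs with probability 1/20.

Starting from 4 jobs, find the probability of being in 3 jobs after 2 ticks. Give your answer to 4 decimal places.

Propagate the distribution vector 2 ticks from 4 jobs.
After 0 ticks: (0.0000, 0.0000, 0.0000, 1.0000)
After 1 tick: (0.2500, 0.3000, 0.4000, 0.0500)
After 2 ticks: (0.3150, 0.1950, 0.2525, 0.2375)
P(in 3 jobs after 2 ticks) = 0.2525

0.2525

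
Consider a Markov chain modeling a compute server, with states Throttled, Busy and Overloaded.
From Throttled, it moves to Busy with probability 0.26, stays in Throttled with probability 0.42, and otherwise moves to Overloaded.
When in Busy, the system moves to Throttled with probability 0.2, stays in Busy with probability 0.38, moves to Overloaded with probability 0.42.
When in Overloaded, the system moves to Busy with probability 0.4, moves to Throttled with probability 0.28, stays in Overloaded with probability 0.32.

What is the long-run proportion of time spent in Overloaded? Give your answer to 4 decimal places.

0.3552

Let the stationary distribution be π with π = πP and π_1 + π_2 + π_3 = 1.
π_1 = 0.42·π_1 + 0.2·π_2 + 0.28·π_3
π_2 = 0.26·π_1 + 0.38·π_2 + 0.4·π_3
Solving with the normalization constraint gives π = (0.2928, 0.3520, 0.3552).
So the stationary probability of Overloaded is 0.3552.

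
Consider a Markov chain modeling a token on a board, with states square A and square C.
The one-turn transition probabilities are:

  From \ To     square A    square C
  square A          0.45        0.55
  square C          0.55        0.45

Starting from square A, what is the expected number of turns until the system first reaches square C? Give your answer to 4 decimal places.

1.8182

Let t(s) be the expected number of turns to first reach square C from state s, with t(square C) = 0. Conditioning on the first turn:
t(square A) = 1 + 0.45·t(square A)
Solving: t(square A) = 1.8182.
Expected turns from square A to square C: 1.8182.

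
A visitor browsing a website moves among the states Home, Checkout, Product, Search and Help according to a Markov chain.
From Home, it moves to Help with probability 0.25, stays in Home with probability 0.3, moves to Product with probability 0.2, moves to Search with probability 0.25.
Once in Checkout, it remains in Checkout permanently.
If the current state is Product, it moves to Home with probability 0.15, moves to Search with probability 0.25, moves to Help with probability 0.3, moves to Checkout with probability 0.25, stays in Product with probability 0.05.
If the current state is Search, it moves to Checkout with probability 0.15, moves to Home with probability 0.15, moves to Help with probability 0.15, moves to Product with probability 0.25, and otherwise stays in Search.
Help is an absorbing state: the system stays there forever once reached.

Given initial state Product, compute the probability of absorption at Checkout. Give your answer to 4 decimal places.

Let h(s) be the probability of absorption at Checkout starting from transient state s. Then h(Checkout) = 1 and h(Help) = 0. By first-step analysis:
h(Home) = 0.3·h(Home) + 0.2·h(Product) + 0.25·h(Search) + 0.25·0
h(Product) = 0.15·h(Home) + 0.25·1 + 0.05·h(Product) + 0.25·h(Search) + 0.3·0
h(Search) = 0.15·h(Home) + 0.15·1 + 0.25·h(Product) + 0.3·h(Search) + 0.15·0
Solving: h(Home) = 0.2692, h(Product) = 0.4164, h(Search) = 0.4207.
Starting from Product, the probability is 0.4164.

0.4164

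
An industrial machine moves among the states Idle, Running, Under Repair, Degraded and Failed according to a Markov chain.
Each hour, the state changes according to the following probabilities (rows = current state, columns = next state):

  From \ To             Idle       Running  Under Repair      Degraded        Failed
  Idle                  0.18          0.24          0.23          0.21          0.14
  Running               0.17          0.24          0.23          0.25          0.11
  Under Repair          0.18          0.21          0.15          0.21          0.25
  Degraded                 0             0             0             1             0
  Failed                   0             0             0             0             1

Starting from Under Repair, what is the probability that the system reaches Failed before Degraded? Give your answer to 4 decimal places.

Let h(s) be the probability of absorption at Failed starting from transient state s. Then h(Failed) = 1 and h(Degraded) = 0. By first-step analysis:
h(Idle) = 0.18·h(Idle) + 0.24·h(Running) + 0.23·h(Under Repair) + 0.21·0 + 0.14·1
h(Running) = 0.17·h(Idle) + 0.24·h(Running) + 0.23·h(Under Repair) + 0.25·0 + 0.11·1
h(Under Repair) = 0.18·h(Idle) + 0.21·h(Running) + 0.15·h(Under Repair) + 0.21·0 + 0.25·1
Solving: h(Idle) = 0.4163, h(Running) = 0.3821, h(Under Repair) = 0.4767.
Starting from Under Repair, the probability is 0.4767.

0.4767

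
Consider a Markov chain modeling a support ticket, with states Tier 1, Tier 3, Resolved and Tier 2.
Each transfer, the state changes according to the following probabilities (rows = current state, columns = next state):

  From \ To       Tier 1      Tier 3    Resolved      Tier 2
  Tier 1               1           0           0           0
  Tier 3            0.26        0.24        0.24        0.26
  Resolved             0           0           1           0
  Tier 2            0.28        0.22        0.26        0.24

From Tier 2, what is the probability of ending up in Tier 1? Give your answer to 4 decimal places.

0.5188

Let h(s) be the probability of absorption at Tier 1 starting from transient state s. Then h(Tier 1) = 1 and h(Resolved) = 0. By first-step analysis:
h(Tier 3) = 0.26·1 + 0.24·h(Tier 3) + 0.24·0 + 0.26·h(Tier 2)
h(Tier 2) = 0.28·1 + 0.22·h(Tier 3) + 0.26·0 + 0.24·h(Tier 2)
Solving: h(Tier 3) = 0.5196, h(Tier 2) = 0.5188.
Starting from Tier 2, the probability is 0.5188.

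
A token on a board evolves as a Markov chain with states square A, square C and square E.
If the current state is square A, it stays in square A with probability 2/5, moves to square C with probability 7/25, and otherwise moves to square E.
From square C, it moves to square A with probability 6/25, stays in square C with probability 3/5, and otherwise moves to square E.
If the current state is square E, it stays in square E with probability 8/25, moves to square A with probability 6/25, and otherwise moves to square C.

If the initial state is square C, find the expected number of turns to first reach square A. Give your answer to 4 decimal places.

4.1667

Let t(s) be the expected number of turns to first reach square A from state s, with t(square A) = 0. Conditioning on the first turn:
t(square C) = 1 + 0.6·t(square C) + 0.16·t(square E)
t(square E) = 1 + 0.44·t(square C) + 0.32·t(square E)
Solving: t(square C) = 4.1667, t(square E) = 4.1667.
Expected turns from square C to square A: 4.1667.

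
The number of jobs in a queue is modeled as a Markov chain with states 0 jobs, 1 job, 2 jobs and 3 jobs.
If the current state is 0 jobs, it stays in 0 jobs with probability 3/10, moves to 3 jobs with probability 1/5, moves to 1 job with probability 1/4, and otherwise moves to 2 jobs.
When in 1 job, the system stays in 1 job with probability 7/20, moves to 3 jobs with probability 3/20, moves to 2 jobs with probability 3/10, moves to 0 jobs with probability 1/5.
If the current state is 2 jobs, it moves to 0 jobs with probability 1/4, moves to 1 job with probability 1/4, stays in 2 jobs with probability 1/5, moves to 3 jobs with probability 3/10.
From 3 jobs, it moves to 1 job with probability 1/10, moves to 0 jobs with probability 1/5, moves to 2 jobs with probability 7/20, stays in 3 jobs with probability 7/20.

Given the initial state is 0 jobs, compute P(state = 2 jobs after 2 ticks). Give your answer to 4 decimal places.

Propagate the distribution vector 2 ticks from 0 jobs.
After 0 ticks: (1.0000, 0.0000, 0.0000, 0.0000)
After 1 tick: (0.3000, 0.2500, 0.2500, 0.2000)
After 2 ticks: (0.2425, 0.2450, 0.2700, 0.2425)
P(in 2 jobs after 2 ticks) = 0.2700

0.2700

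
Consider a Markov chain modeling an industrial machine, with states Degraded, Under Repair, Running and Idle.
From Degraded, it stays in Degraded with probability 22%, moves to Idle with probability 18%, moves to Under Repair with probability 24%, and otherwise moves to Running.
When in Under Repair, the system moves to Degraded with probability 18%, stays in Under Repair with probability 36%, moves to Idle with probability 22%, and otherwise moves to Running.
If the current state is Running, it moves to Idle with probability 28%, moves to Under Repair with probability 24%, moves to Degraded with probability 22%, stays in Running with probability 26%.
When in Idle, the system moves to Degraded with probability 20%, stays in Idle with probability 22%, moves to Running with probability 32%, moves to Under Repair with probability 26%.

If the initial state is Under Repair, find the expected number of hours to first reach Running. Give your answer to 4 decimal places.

3.5712

Let t(s) be the expected number of hours to first reach Running from state s, with t(Running) = 0. Conditioning on the first hour:
t(Degraded) = 1 + 0.22·t(Degraded) + 0.24·t(Under Repair) + 0.18·t(Idle)
t(Under Repair) = 1 + 0.18·t(Degraded) + 0.36·t(Under Repair) + 0.22·t(Idle)
t(Idle) = 1 + 0.2·t(Degraded) + 0.26·t(Under Repair) + 0.22·t(Idle)
Solving: t(Degraded) = 3.1371, t(Under Repair) = 3.5712, t(Idle) = 3.2768.
Expected hours from Under Repair to Running: 3.5712.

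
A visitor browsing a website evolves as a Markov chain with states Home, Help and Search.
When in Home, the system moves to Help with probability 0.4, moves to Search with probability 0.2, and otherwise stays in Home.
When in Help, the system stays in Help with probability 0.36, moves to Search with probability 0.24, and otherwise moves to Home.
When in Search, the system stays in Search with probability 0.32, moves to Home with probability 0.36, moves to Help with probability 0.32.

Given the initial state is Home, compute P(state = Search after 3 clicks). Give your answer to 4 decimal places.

Propagate the distribution vector 3 clicks from Home.
After 0 clicks: (1.0000, 0.0000, 0.0000)
After 1 click: (0.4000, 0.4000, 0.2000)
After 2 clicks: (0.3920, 0.3680, 0.2400)
After 3 clicks: (0.3904, 0.3661, 0.2435)
P(in Search after 3 clicks) = 0.2435

0.2435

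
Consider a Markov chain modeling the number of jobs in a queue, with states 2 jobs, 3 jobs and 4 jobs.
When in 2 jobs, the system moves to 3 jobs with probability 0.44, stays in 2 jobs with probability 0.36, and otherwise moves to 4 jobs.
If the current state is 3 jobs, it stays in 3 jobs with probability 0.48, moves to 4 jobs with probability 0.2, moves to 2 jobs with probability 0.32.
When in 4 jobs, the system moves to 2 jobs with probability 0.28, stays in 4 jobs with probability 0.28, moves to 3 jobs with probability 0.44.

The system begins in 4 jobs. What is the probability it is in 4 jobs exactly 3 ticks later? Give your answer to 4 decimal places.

0.2178

Propagate the distribution vector 3 ticks from 4 jobs.
After 0 ticks: (0.0000, 0.0000, 1.0000)
After 1 tick: (0.2800, 0.4400, 0.2800)
After 2 ticks: (0.3200, 0.4576, 0.2224)
After 3 ticks: (0.3239, 0.4583, 0.2178)
P(in 4 jobs after 3 ticks) = 0.2178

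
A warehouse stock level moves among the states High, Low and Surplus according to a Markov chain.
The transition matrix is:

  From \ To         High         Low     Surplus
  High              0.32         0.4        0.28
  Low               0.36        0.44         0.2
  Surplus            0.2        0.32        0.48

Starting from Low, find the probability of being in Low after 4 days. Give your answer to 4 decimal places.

Propagate the distribution vector 4 days from Low.
After 0 days: (0.0000, 1.0000, 0.0000)
After 1 day: (0.3600, 0.4400, 0.2000)
After 2 days: (0.3136, 0.4016, 0.2848)
After 3 days: (0.3019, 0.3933, 0.3048)
After 4 days: (0.2992, 0.3913, 0.3095)
P(in Low after 4 days) = 0.3913

0.3913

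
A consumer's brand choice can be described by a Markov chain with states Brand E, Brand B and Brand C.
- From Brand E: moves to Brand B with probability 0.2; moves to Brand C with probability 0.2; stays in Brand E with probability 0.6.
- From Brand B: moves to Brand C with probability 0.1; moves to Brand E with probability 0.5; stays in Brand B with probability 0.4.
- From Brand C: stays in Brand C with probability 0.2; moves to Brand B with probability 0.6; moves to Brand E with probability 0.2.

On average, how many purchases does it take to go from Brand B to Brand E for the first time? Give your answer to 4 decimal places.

Let t(s) be the expected number of purchases to first reach Brand E from state s, with t(Brand E) = 0. Conditioning on the first purchase:
t(Brand B) = 1 + 0.4·t(Brand B) + 0.1·t(Brand C)
t(Brand C) = 1 + 0.6·t(Brand B) + 0.2·t(Brand C)
Solving: t(Brand B) = 2.1429, t(Brand C) = 2.8571.
Expected purchases from Brand B to Brand E: 2.1429.

2.1429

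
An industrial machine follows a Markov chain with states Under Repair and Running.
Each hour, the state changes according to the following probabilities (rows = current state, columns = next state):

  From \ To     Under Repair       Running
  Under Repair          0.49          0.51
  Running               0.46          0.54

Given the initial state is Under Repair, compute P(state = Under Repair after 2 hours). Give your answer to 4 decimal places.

0.4747

Sum over the intermediate state after 1 hour:
P = P(Under Repair→Under Repair)·P(Under Repair→Under Repair) + P(Under Repair→Running)·P(Running→Under Repair)
  = 0.49×0.49 + 0.51×0.46
  = 0.2401 + 0.2346 = 0.4747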